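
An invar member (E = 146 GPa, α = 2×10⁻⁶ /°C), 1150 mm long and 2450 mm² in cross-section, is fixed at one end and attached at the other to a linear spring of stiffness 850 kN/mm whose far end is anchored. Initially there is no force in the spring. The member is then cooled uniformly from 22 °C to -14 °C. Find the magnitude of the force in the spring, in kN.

P ≈ 18.9 kN

Free thermal contraction: δ_free = αΔT L = 2×10⁻⁶ × 36 × 1150 = 0.0828 mm.
Let P be the tensile force in the spring. The member extends elastically by PL/(AE) and the spring stretches by P/k; together these equal δ_free.
P [ L/(AE) + 1/k ] = δ_free → P [ 1150/(2450×146×10³) + 1/(850×10³) ] = 0.0828.
P = 0.0828 / 4.391×10⁻⁶ = 18850 N.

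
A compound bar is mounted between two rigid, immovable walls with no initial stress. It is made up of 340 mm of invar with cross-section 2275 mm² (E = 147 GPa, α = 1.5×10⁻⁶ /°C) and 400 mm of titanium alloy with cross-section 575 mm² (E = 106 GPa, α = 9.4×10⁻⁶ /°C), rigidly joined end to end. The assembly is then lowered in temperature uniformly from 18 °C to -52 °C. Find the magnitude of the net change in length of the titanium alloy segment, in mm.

With the walls removed the bar would change length by δ_free = Σ αᵢΔT Lᵢ = 1.5×10⁻⁶×70×340 + 9.4×10⁻⁶×70×400 = 0.2989 mm.
The rigid supports impose zero overall length change; the single axial force P common to all segments must satisfy P Σ Lᵢ/(AᵢEᵢ) = δ_free.
Σ Lᵢ/(AᵢEᵢ) = 340/(2275×147×10³) + 400/(575×106×10³) = 7.579×10⁻⁶ mm/N.
P = 0.2989 / 7.579×10⁻⁶ = 39440 N = 39.44 kN, tensile.
For the titanium alloy segment, free thermal change = 9.4×10⁻⁶×70×400 = 0.2632 mm and elastic change from P = 39440×400/(575×106×10³) = 0.2588 mm; these oppose, so the net change is 0.00439 mm (segment shortens).

|ΔL| ≈ 0.00439 mm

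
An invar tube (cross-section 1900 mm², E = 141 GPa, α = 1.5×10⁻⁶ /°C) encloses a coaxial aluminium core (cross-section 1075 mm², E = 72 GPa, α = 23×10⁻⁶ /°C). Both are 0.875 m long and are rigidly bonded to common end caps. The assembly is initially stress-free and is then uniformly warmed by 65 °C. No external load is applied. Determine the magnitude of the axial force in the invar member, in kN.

P ≈ 83.9 kN (tensile in the invar)

The aluminium has the larger α, so on heating it would change length more than the invar if both were free. The rigid plates force a common final length, so the aluminium is put into compression and the invar into tension, with equal and opposite forces P (no external load).
Compatibility of the two members (thermal + elastic change equal): (α₁ − α₂)ΔT = P·[1/(A₁E₁) + 1/(A₂E₂)].
|α₁ − α₂|·ΔT = 21.5×10⁻⁶ × 65 = 0.001397.
1/(A₁E₁) + 1/(A₂E₂) = 1/(1900×141×10³) + 1/(1075×72×10³) = 1.665×10⁻⁸ N⁻¹.
So P = 0.001397 / 1.665×10⁻⁸ = 83.92 kN.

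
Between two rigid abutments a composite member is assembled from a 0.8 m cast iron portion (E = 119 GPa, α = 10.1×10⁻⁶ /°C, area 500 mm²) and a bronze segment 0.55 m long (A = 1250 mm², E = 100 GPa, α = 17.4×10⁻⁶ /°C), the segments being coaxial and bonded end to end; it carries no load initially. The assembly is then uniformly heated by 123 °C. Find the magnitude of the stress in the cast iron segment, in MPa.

σ ≈ 243 MPa (compressive)

If the supports were absent, the total length change would be Σ αᵢΔT Lᵢ = 10.1×10⁻⁶×123×800 + 17.4×10⁻⁶×123×550 = 2.171 mm.
Since the ends are fixed, an axial force P builds up, equal in every segment, with P · Σ Lᵢ/(AᵢEᵢ) = δ_free.
Σ Lᵢ/(AᵢEᵢ) = 800/(500×119×10³) + 550/(1250×100×10³) = 1.785×10⁻⁵ mm/N.
Hence P = δ_free / Σ(L/AE) = 2.171/1.785×10⁻⁵ = 121.7 kN (compressive).
σ_{cast iron} = P / A = 121700 / 500 = 243.3 MPa.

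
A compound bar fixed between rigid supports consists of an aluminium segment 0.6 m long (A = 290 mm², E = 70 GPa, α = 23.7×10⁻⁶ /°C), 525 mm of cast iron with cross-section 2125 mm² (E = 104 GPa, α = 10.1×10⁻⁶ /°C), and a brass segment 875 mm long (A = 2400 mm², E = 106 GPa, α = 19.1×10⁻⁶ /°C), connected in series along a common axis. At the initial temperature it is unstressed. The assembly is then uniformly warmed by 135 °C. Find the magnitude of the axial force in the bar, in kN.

Free thermal expansion of the whole bar: Σ αᵢΔT Lᵢ = 23.7×10⁻⁶×135×600 + 10.1×10⁻⁶×135×525 + 19.1×10⁻⁶×135×875 = 4.892 mm.
Since the ends are fixed, an axial force P builds up, equal in every segment, with P · Σ Lᵢ/(AᵢEᵢ) = δ_free.
The series flexibility is Σ Lᵢ/(AᵢEᵢ) = 600/(290×70×10³) + 525/(2125×104×10³) + 875/(2400×106×10³) = 3.537×10⁻⁵ mm/N.
Hence P = δ_free / Σ(L/AE) = 4.892/3.537×10⁻⁵ = 138.3 kN (compressive).

P ≈ 138 kN (compressive)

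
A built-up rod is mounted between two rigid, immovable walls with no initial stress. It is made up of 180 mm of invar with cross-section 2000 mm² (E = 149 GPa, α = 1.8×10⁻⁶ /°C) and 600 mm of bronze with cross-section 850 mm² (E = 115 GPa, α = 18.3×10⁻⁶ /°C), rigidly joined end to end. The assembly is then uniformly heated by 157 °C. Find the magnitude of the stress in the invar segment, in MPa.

If the supports were absent, the total length change would be Σ αᵢΔT Lᵢ = 1.8×10⁻⁶×157×180 + 18.3×10⁻⁶×157×600 = 1.775 mm.
Since the ends are fixed, an axial force P builds up, equal in every segment, with P · Σ Lᵢ/(AᵢEᵢ) = δ_free.
The series flexibility is Σ Lᵢ/(AᵢEᵢ) = 180/(2000×149×10³) + 600/(850×115×10³) = 6.742×10⁻⁶ mm/N.
P = 1.775 / 6.742×10⁻⁶ = 263200 N = 263.2 kN, compressive.
σ_{invar} = P / A = 263200 / 2000 = 131.6 MPa.

σ ≈ 132 MPa (compressive)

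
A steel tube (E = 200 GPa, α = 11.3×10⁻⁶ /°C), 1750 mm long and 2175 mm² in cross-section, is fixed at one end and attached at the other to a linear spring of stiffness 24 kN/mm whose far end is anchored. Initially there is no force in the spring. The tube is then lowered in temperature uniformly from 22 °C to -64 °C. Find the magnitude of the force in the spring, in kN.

The unrestrained thermal change is αΔT L = 11.3×10⁻⁶ × 86 × 1750 = 1.701 mm.
With a force P in the spring, the elastic change of the tube is PL/(AE) and that of the spring is P/k; compatibility requires their sum to equal δ_free.
So P = δ_free / [L/(AE) + 1/k] = 1.701 / [ 1750/(2175×200×10³) + 1/(24×10³) ].
P = 1.701 / 4.569×10⁻⁵ = 37220 N.

P ≈ 37.2 kN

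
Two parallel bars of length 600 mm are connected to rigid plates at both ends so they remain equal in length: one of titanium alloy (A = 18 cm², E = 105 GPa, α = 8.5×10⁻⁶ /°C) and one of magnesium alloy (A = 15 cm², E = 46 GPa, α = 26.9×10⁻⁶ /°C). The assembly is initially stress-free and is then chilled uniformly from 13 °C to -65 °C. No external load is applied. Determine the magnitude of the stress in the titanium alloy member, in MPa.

Both members must finish at the same length. With the larger α, the magnesium alloy tends to over-contract; the plates restrain it, putting the magnesium alloy in tension and the titanium alloy in compression. With no external load the two internal forces are equal and opposite, magnitude P.
Compatibility of the two members (thermal + elastic change equal): (α₁ − α₂)ΔT = P·[1/(A₁E₁) + 1/(A₂E₂)].
|α₁ − α₂|·ΔT = 18.4×10⁻⁶ × 78 = 0.001435.
1/(A₁E₁) + 1/(A₂E₂) = 1/(1800×105×10³) + 1/(1500×46×10³) = 1.978×10⁻⁸ N⁻¹.
So P = 0.001435 / 1.978×10⁻⁸ = 72.54 kN.
σ_{titanium alloy} = P/A₁ = 72540/1800 = 40.3 MPa, compressive.

σ ≈ 40.3 MPa (compressive)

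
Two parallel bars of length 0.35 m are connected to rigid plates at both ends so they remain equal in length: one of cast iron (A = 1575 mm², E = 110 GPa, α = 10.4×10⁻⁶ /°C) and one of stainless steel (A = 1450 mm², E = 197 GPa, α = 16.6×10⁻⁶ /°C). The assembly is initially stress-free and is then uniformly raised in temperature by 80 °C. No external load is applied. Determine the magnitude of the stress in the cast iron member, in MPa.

σ ≈ 34 MPa (tensile)

Both members must finish at the same length. With the larger α, the stainless steel tends to over-expand; the plates restrain it, putting the stainless steel in compression and the cast iron in tension. With no external load the two internal forces are equal and opposite, magnitude P.
Equating the net (thermal + elastic) strains gives |α₁ − α₂|·ΔT = P·[1/(A₁E₁) + 1/(A₂E₂)].
|α₁ − α₂|·ΔT = 6.2×10⁻⁶ × 80 = 0.000496.
1/(A₁E₁) + 1/(A₂E₂) = 1/(1575×110×10³) + 1/(1450×197×10³) = 9.273×10⁻⁹ N⁻¹.
So P = 0.000496 / 9.273×10⁻⁹ = 53.49 kN.
σ_{cast iron} = P/A₁ = 53490/1575 = 33.96 MPa, tensile.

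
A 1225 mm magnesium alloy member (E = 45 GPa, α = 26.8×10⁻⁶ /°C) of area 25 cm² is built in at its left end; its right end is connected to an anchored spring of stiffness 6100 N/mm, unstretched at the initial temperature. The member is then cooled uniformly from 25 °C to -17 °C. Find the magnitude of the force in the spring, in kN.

P ≈ 7.89 kN

The unrestrained thermal change is αΔT L = 26.8×10⁻⁶ × 42 × 1225 = 1.379 mm.
Let P be the tensile force in the spring. The member extends elastically by PL/(AE) and the spring stretches by P/k; together these equal δ_free.
So P = δ_free / [L/(AE) + 1/k] = 1.379 / [ 1225/(2500×45×10³) + 1/(6100) ].
P = 1.379 / 0.0001748 = 7887 N.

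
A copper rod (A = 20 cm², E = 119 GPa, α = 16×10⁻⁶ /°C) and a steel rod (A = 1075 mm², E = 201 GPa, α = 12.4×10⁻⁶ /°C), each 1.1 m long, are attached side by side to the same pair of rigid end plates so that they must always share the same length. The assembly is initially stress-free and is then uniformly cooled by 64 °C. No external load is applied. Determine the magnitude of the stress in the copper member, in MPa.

The copper has the larger α, so on cooling it would change length more than the steel if both were free. The rigid plates force a common final length, so the copper is put into tension and the steel into compression, with equal and opposite forces P (no external load).
Setting the final lengths equal and cancelling L: (α₁ − α₂)ΔT = P/(A₁E₁) + P/(A₂E₂).
|α₁ − α₂|·ΔT = 3.6×10⁻⁶ × 64 = 0.0002304.
1/(A₁E₁) + 1/(A₂E₂) = 1/(2000×119×10³) + 1/(1075×201×10³) = 8.83×10⁻⁹ N⁻¹.
So P = 0.0002304 / 8.83×10⁻⁹ = 26.09 kN.
σ_{copper} = P/A₁ = 26090/2000 = 13.05 MPa, tensile.

σ ≈ 13 MPa (tensile)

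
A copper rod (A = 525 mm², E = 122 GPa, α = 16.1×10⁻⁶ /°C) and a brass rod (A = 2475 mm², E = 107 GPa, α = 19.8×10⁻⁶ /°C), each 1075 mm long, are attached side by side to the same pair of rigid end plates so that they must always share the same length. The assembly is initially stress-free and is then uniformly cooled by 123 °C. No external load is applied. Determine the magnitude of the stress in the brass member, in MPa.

Equilibrium of a rigid end plate with no external load gives equal and opposite internal forces ±P in the two members. Since α_{brass} > α_{copper}, cooling drives the brass into tension and the copper into compression.
Equating the net (thermal + elastic) strains gives |α₁ − α₂|·ΔT = P·[1/(A₁E₁) + 1/(A₂E₂)].
|α₁ − α₂|·ΔT = 3.7×10⁻⁶ × 123 = 0.0004551.
1/(A₁E₁) + 1/(A₂E₂) = 1/(525×122×10³) + 1/(2475×107×10³) = 1.939×10⁻⁸ N⁻¹.
So P = 0.0004551 / 1.939×10⁻⁸ = 23.47 kN.
σ_{brass} = P/A₂ = 23470/2475 = 9.484 MPa, tensile.

σ ≈ 9.48 MPa (tensile)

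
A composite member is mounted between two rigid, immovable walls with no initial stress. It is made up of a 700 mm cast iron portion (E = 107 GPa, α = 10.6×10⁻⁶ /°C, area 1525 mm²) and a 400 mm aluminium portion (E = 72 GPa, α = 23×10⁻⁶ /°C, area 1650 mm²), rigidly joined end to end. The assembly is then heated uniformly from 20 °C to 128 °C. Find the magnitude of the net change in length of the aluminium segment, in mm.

With the walls removed the bar would change length by δ_free = Σ αᵢΔT Lᵢ = 10.6×10⁻⁶×108×700 + 23×10⁻⁶×108×400 = 1.795 mm.
Since the ends are fixed, an axial force P builds up, equal in every segment, with P · Σ Lᵢ/(AᵢEᵢ) = δ_free.
Σ Lᵢ/(AᵢEᵢ) = 700/(1525×107×10³) + 400/(1650×72×10³) = 7.657×10⁻⁶ mm/N.
So P = 1.795 / 7.657×10⁻⁶ = 234.4 kN, compressive.
For the aluminium segment, free thermal change = 23×10⁻⁶×108×400 = 0.9936 mm and elastic change from P = 234400×400/(1650×72×10³) = 0.7893 mm; these oppose, so the net change is 0.204 mm (segment lengthens).

|ΔL| ≈ 0.204 mm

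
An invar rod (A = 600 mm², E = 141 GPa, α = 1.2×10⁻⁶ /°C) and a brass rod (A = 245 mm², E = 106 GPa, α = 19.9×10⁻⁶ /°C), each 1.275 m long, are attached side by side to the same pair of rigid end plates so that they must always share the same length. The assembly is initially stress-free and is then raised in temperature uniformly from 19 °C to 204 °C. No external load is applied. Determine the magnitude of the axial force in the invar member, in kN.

The brass has the larger α, so on heating it would change length more than the invar if both were free. The rigid plates force a common final length, so the brass is put into compression and the invar into tension, with equal and opposite forces P (no external load).
Setting the final lengths equal and cancelling L: (α₁ − α₂)ΔT = P/(A₁E₁) + P/(A₂E₂).
|α₁ − α₂|·ΔT = 18.7×10⁻⁶ × 185 = 0.003459.
1/(A₁E₁) + 1/(A₂E₂) = 1/(600×141×10³) + 1/(245×106×10³) = 5.033×10⁻⁸ N⁻¹.
P = 0.003459 / 5.033×10⁻⁸ = 68740 N = 68.74 kN.

P ≈ 68.7 kN (tensile in the invar)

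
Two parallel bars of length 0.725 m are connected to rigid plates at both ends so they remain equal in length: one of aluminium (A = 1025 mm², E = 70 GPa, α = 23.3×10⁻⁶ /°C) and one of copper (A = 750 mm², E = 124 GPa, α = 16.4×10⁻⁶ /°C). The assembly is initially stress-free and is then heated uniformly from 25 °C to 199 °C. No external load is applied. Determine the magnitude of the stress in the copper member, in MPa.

Both members must finish at the same length. With the larger α, the aluminium tends to over-expand; the plates restrain it, putting the aluminium in compression and the copper in tension. With no external load the two internal forces are equal and opposite, magnitude P.
Equating the net (thermal + elastic) strains gives |α₁ − α₂|·ΔT = P·[1/(A₁E₁) + 1/(A₂E₂)].
|α₁ − α₂|·ΔT = 6.9×10⁻⁶ × 174 = 0.001201.
1/(A₁E₁) + 1/(A₂E₂) = 1/(1025×70×10³) + 1/(750×124×10³) = 2.469×10⁻⁸ N⁻¹.
So P = 0.001201 / 2.469×10⁻⁸ = 48.63 kN.
σ_{copper} = P/A₂ = 48630/750 = 64.84 MPa, tensile.

σ ≈ 64.8 MPa (tensile)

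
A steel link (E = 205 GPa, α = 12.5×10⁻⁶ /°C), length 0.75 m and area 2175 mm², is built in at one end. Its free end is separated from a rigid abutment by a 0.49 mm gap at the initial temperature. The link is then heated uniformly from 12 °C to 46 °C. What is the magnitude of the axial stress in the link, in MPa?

σ ≈ 0 MPa

Free thermal elongation = αΔT L = 12.5×10⁻⁶ × 34 × 750 = 0.3187 mm.
Since δ_free = 0.319 mm is less than the 0.49 mm gap, the link never touches the wall. No axial force develops.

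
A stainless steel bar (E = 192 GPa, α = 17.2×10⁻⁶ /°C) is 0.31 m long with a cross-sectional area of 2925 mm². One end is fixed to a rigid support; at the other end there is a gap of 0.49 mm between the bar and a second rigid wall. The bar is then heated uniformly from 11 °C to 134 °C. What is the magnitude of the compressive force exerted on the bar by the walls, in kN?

P ≈ 300 kN

If the wall were absent the bar would grow by αΔT L = 17.2×10⁻⁶ × 123 × 310 = 0.6558 mm.
This exceeds the 0.49 mm gap, so the wall pushes back. The portion of expansion that must be recovered elastically is δ_free − gap = 0.6558 − 0.49 = 0.1658 mm.
That suppressed elongation corresponds to σ = E·Δ/L = 192×10³ × 0.1658/310 = 102.7 MPa.
Force on the wall = σA = 102.7 × 2925 mm² = 300.4 kN.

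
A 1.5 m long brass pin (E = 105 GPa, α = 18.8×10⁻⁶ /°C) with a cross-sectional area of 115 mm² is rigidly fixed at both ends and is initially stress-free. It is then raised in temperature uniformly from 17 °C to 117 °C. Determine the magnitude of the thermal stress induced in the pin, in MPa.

σ ≈ 197 MPa (compressive)

The supports are rigid, so the total axial strain is zero. The restrained thermal strain is ε = αΔT = 18.8×10⁻⁶ × 100 = 1880×10⁻⁶.
Hence σ = E·αΔT = 105×10³ × 1880×10⁻⁶ = 197.4 MPa, compressive.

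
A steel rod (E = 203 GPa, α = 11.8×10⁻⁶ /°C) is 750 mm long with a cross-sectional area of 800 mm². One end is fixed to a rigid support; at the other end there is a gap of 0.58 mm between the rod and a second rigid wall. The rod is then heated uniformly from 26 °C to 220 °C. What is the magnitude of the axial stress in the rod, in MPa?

σ ≈ 308 MPa (compressive)

Unrestrained expansion: δ_free = αΔT L = 11.8×10⁻⁶ × 194 × 750 = 1.717 mm.
The gap closes (δ_free > 0.58 mm) and the wall then resists a further 1.717 − 0.58 = 1.137 mm of expansion.
That suppressed elongation corresponds to σ = E·Δ/L = 203×10³ × 1.137/750 = 307.7 MPa.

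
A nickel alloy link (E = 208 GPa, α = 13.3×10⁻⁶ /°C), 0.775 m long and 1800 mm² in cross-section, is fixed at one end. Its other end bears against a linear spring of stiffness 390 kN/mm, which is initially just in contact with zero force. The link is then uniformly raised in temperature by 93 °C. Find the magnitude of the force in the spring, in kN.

P ≈ 207 kN

If the spring were absent the link would lengthen by αΔT L = 13.3×10⁻⁶ × 93 × 775 = 0.9586 mm.
With a force P in the spring, the elastic change of the link is PL/(AE) and that of the spring is P/k; compatibility requires their sum to equal δ_free.
So P = δ_free / [L/(AE) + 1/k] = 0.9586 / [ 775/(1800×208×10³) + 1/(390×10³) ].
P = 0.9586 / 4.634×10⁻⁶ = 206900 N.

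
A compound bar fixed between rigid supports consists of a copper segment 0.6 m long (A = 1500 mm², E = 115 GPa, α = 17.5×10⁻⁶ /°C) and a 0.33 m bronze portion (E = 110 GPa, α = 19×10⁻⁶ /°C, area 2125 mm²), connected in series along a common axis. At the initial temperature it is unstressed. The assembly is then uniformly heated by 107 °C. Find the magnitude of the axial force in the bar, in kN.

Free thermal expansion of the whole bar: Σ αᵢΔT Lᵢ = 17.5×10⁻⁶×107×600 + 19×10⁻⁶×107×330 = 1.794 mm.
The walls prevent any net length change, so an axial force P (same in every segment) develops. Compatibility: P · Σ Lᵢ/(AᵢEᵢ) = δ_free.
The series flexibility is Σ Lᵢ/(AᵢEᵢ) = 600/(1500×115×10³) + 330/(2125×110×10³) = 4.89×10⁻⁶ mm/N.
P = 1.794 / 4.89×10⁻⁶ = 366900 N = 366.9 kN, compressive.

P ≈ 367 kN (compressive)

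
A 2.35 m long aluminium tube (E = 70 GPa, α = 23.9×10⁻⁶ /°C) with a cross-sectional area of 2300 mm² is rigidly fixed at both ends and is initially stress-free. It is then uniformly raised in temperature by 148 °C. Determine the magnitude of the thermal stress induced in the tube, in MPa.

The supports are rigid, so the total axial strain is zero. The restrained thermal strain is ε = αΔT = 23.9×10⁻⁶ × 148 = 3537.2×10⁻⁶.
σ = EαΔT = 70×10³ × 23.9×10⁻⁶ × 148 = 247.6 MPa (compressive; the tube is trying to expand).

σ ≈ 248 MPa (compressive)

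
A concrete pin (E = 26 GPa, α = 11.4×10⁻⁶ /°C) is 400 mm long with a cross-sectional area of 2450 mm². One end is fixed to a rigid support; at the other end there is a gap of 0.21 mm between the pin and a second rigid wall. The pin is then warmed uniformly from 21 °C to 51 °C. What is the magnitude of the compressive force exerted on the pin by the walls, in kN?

Free thermal elongation = αΔT L = 11.4×10⁻⁶ × 30 × 400 = 0.1368 mm.
This is smaller than the 0.21 mm clearance, so the pin expands freely without reaching the stop — the stress is zero.

P ≈ 0 kN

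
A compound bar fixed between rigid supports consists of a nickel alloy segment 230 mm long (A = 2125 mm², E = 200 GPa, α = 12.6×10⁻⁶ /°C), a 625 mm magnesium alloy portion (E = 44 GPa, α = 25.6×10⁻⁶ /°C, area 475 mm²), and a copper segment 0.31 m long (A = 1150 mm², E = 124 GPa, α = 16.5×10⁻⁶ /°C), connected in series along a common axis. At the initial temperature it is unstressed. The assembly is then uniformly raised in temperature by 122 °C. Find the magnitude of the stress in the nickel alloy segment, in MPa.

σ ≈ 42.3 MPa (compressive)

With the walls removed the bar would change length by δ_free = Σ αᵢΔT Lᵢ = 12.6×10⁻⁶×122×230 + 25.6×10⁻⁶×122×625 + 16.5×10⁻⁶×122×310 = 2.93 mm.
Since the ends are fixed, an axial force P builds up, equal in every segment, with P · Σ Lᵢ/(AᵢEᵢ) = δ_free.
The series flexibility is Σ Lᵢ/(AᵢEᵢ) = 230/(2125×200×10³) + 625/(475×44×10³) + 310/(1150×124×10³) = 3.262×10⁻⁵ mm/N.
Hence P = δ_free / Σ(L/AE) = 2.93/3.262×10⁻⁵ = 89.81 kN (compressive).
σ_{nickel alloy} = P / A = 89810 / 2125 = 42.26 MPa.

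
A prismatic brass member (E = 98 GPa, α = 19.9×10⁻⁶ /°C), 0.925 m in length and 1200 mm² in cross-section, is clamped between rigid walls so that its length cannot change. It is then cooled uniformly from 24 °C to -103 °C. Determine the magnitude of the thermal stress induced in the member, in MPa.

The supports are rigid, so the total axial strain is zero. The restrained thermal strain is ε = αΔT = 19.9×10⁻⁶ × 127 = 2527.3×10⁻⁶.
σ = EαΔT = 98×10³ × 19.9×10⁻⁶ × 127 = 247.7 MPa (tensile; the member is trying to contract).

σ ≈ 248 MPa (tensile)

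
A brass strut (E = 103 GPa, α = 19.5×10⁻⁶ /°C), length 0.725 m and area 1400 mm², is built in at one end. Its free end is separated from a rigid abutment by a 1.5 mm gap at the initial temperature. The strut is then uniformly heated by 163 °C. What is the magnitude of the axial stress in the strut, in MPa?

σ ≈ 114 MPa (compressive)

If the wall were absent the strut would grow by αΔT L = 19.5×10⁻⁶ × 163 × 725 = 2.304 mm.
The gap closes (δ_free > 1.5 mm) and the wall then resists a further 2.304 − 1.5 = 0.8044 mm of expansion.
That suppressed elongation corresponds to σ = E·Δ/L = 103×10³ × 0.8044/725 = 114.3 MPa.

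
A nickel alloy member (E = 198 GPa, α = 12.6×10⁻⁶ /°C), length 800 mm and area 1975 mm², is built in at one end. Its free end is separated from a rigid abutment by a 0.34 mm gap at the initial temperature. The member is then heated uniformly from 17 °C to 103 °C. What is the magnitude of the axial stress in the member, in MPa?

If the wall were absent the member would grow by αΔT L = 12.6×10⁻⁶ × 86 × 800 = 0.8669 mm.
The gap closes (δ_free > 0.34 mm) and the wall then resists a further 0.8669 − 0.34 = 0.5269 mm of expansion.
Compatibility: PL/(AE) = 0.5269 mm, so σ = P/A = E × (0.5269/800) = 130.4 MPa.

σ ≈ 130 MPa (compressive)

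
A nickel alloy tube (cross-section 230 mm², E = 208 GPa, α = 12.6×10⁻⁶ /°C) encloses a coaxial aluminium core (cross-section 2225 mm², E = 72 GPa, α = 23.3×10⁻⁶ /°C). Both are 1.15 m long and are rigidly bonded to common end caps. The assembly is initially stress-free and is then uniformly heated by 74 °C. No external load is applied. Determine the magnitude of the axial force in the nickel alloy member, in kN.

Both members must finish at the same length. With the larger α, the aluminium tends to over-expand; the plates restrain it, putting the aluminium in compression and the nickel alloy in tension. With no external load the two internal forces are equal and opposite, magnitude P.
Setting the final lengths equal and cancelling L: (α₁ − α₂)ΔT = P/(A₁E₁) + P/(A₂E₂).
|α₁ − α₂|·ΔT = 10.7×10⁻⁶ × 74 = 0.0007918.
1/(A₁E₁) + 1/(A₂E₂) = 1/(230×208×10³) + 1/(2225×72×10³) = 2.715×10⁻⁸ N⁻¹.
So P = 0.0007918 / 2.715×10⁻⁸ = 29.17 kN.

P ≈ 29.2 kN (tensile in the nickel alloy)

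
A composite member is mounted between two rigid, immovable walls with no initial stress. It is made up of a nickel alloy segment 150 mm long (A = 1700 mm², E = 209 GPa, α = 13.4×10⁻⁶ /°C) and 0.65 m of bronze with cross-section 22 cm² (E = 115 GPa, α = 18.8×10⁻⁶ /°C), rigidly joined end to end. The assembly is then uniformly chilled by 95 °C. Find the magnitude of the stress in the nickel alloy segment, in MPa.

σ ≈ 266 MPa (tensile)

If the supports were absent, the total length change would be Σ αᵢΔT Lᵢ = 13.4×10⁻⁶×95×150 + 18.8×10⁻⁶×95×650 = 1.352 mm.
Since the ends are fixed, an axial force P builds up, equal in every segment, with P · Σ Lᵢ/(AᵢEᵢ) = δ_free.
Σ Lᵢ/(AᵢEᵢ) = 150/(1700×209×10³) + 650/(2200×115×10³) = 2.991×10⁻⁶ mm/N.
So P = 1.352 / 2.991×10⁻⁶ = 451.9 kN, tensile.
σ_{nickel alloy} = P / A = 451900 / 1700 = 265.8 MPa.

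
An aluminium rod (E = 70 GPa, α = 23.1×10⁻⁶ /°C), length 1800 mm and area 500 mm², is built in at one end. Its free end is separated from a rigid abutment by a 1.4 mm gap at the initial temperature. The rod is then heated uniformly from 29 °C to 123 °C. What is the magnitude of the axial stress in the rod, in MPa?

If the wall were absent the rod would grow by αΔT L = 23.1×10⁻⁶ × 94 × 1800 = 3.909 mm.
After closing the 1.4 mm clearance, 3.909 − 1.4 = 2.509 mm of expansion remains to be suppressed by the wall.
So σ = E(δ_free − g)/L = 70×10³ × 2.509/1800 = 97.55 MPa.

σ ≈ 97.6 MPa (compressive)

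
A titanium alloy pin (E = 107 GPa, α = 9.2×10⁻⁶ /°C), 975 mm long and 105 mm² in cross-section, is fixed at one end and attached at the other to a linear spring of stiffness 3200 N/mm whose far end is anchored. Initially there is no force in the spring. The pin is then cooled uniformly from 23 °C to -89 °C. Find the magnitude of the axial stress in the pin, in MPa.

If the spring were absent the pin would shorten by αΔT L = 9.2×10⁻⁶ × 112 × 975 = 1.005 mm.
With a force P in the spring, the elastic change of the pin is PL/(AE) and that of the spring is P/k; compatibility requires their sum to equal δ_free.
P [ L/(AE) + 1/k ] = δ_free → P [ 975/(105×107×10³) + 1/(3200) ] = 1.005.
P = 1.005 / 0.0003993 = 2516 N.
σ = P/A = 2516/105 = 23.96 MPa.

σ ≈ 24 MPa (tensile)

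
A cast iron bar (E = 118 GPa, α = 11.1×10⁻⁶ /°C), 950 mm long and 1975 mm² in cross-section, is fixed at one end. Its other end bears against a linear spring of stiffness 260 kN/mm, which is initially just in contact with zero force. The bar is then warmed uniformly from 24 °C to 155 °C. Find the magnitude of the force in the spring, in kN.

Free thermal expansion: δ_free = αΔT L = 11.1×10⁻⁶ × 131 × 950 = 1.381 mm.
With a force P in the spring, the elastic change of the bar is PL/(AE) and that of the spring is P/k; compatibility requires their sum to equal δ_free.
P [ L/(AE) + 1/k ] = δ_free → P [ 950/(1975×118×10³) + 1/(260×10³) ] = 1.381.
P = 1.381 / 7.923×10⁻⁶ = 174400 N.

P ≈ 174 kN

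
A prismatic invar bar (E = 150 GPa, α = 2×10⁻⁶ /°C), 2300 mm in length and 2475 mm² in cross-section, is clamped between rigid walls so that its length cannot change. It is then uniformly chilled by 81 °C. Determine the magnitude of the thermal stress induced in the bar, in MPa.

The supports are rigid, so the total axial strain is zero. The restrained thermal strain is ε = αΔT = 2×10⁻⁶ × 81 = 162×10⁻⁶.
σ = EαΔT = 150×10³ × 2×10⁻⁶ × 81 = 24.3 MPa (tensile; the bar is trying to contract).

σ ≈ 24.3 MPa (tensile)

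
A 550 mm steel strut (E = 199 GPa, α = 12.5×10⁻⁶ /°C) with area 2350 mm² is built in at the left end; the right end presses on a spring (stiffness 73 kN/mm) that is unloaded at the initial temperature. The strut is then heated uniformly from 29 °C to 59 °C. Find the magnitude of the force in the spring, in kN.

P ≈ 13.9 kN

The unrestrained thermal change is αΔT L = 12.5×10⁻⁶ × 30 × 550 = 0.2062 mm.
With a force P in the spring, the elastic change of the strut is PL/(AE) and that of the spring is P/k; compatibility requires their sum to equal δ_free.
So P = δ_free / [L/(AE) + 1/k] = 0.2062 / [ 550/(2350×199×10³) + 1/(73×10³) ].
P = 0.2062 / 1.487×10⁻⁵ = 13870 N.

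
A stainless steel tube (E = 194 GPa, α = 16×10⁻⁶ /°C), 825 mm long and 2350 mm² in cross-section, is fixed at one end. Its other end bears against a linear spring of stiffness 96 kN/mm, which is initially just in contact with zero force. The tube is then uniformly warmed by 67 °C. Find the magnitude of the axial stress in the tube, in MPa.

σ ≈ 30.8 MPa (compressive)

The unrestrained thermal change is αΔT L = 16×10⁻⁶ × 67 × 825 = 0.8844 mm.
With a force P in the spring, the elastic change of the tube is PL/(AE) and that of the spring is P/k; compatibility requires their sum to equal δ_free.
So P = δ_free / [L/(AE) + 1/k] = 0.8844 / [ 825/(2350×194×10³) + 1/(96×10³) ].
P = 0.8844 / 1.223×10⁻⁵ = 72340 N.
σ = P/A = 72340/2350 = 30.78 MPa.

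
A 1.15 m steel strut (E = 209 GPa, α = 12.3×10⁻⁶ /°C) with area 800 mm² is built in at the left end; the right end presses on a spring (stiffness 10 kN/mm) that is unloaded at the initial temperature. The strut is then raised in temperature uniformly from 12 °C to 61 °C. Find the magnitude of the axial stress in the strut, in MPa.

If the spring were absent the strut would lengthen by αΔT L = 12.3×10⁻⁶ × 49 × 1150 = 0.6931 mm.
Let P be the compressive force at the spring. The strut shortens elastically by PL/(AE) and the spring compresses by P/k; together these equal δ_free.
So P = δ_free / [L/(AE) + 1/k] = 0.6931 / [ 1150/(800×209×10³) + 1/(10×10³) ].
P = 0.6931 / 0.0001069 = 6485 N.
σ = P/A = 6485/800 = 8.106 MPa.

σ ≈ 8.11 MPa (compressive)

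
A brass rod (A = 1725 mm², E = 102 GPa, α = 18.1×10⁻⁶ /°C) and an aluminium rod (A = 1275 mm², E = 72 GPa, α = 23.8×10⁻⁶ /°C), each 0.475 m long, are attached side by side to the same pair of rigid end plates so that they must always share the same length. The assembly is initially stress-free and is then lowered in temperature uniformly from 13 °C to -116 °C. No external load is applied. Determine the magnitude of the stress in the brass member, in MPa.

Equilibrium of a rigid end plate with no external load gives equal and opposite internal forces ±P in the two members. Since α_{aluminium} > α_{brass}, cooling drives the aluminium into tension and the brass into compression.
Setting the final lengths equal and cancelling L: (α₁ − α₂)ΔT = P/(A₁E₁) + P/(A₂E₂).
|α₁ − α₂|·ΔT = 5.7×10⁻⁶ × 129 = 0.0007353.
1/(A₁E₁) + 1/(A₂E₂) = 1/(1725×102×10³) + 1/(1275×72×10³) = 1.658×10⁻⁸ N⁻¹.
So P = 0.0007353 / 1.658×10⁻⁸ = 44.36 kN.
σ_{brass} = P/A₁ = 44360/1725 = 25.71 MPa, compressive.

σ ≈ 25.7 MPa (compressive)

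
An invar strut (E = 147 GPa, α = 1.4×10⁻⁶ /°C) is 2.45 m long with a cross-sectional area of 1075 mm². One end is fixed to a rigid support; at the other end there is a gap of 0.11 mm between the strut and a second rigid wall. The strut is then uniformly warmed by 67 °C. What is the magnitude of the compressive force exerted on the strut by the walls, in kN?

Free thermal elongation = αΔT L = 1.4×10⁻⁶ × 67 × 2450 = 0.2298 mm.
After closing the 0.11 mm clearance, 0.2298 − 0.11 = 0.1198 mm of expansion remains to be suppressed by the wall.
So σ = E(δ_free − g)/L = 147×10³ × 0.1198/2450 = 7.189 MPa.
P = σA = 7.189 × 1075 = 7.728 kN.

P ≈ 7.73 kN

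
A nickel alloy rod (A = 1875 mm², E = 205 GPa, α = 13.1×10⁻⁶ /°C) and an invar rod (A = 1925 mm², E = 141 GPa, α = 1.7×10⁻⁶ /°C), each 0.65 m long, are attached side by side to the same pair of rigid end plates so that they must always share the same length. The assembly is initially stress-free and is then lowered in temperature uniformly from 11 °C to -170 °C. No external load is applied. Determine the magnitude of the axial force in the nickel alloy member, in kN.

P ≈ 328 kN (tensile in the nickel alloy)

Equilibrium of a rigid end plate with no external load gives equal and opposite internal forces ±P in the two members. Since α_{nickel alloy} > α_{invar}, cooling drives the nickel alloy into tension and the invar into compression.
Compatibility of the two members (thermal + elastic change equal): (α₁ − α₂)ΔT = P·[1/(A₁E₁) + 1/(A₂E₂)].
|α₁ − α₂|·ΔT = 11.4×10⁻⁶ × 181 = 0.002063.
1/(A₁E₁) + 1/(A₂E₂) = 1/(1875×205×10³) + 1/(1925×141×10³) = 6.286×10⁻⁹ N⁻¹.
So P = 0.002063 / 6.286×10⁻⁹ = 328.3 kN.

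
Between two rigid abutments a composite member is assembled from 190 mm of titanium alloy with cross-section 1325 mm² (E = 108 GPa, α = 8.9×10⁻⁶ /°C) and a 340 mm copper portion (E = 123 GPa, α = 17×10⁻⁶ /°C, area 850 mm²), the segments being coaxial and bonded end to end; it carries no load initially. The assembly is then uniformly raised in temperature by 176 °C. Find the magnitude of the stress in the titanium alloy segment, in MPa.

σ ≈ 217 MPa (compressive)

With the walls removed the bar would change length by δ_free = Σ αᵢΔT Lᵢ = 8.9×10⁻⁶×176×190 + 17×10⁻⁶×176×340 = 1.315 mm.
The walls prevent any net length change, so an axial force P (same in every segment) develops. Compatibility: P · Σ Lᵢ/(AᵢEᵢ) = δ_free.
The series flexibility is Σ Lᵢ/(AᵢEᵢ) = 190/(1325×108×10³) + 340/(850×123×10³) = 4.58×10⁻⁶ mm/N.
P = 1.315 / 4.58×10⁻⁶ = 287100 N = 287.1 kN, compressive.
σ_{titanium alloy} = P / A = 287100 / 1325 = 216.7 MPa.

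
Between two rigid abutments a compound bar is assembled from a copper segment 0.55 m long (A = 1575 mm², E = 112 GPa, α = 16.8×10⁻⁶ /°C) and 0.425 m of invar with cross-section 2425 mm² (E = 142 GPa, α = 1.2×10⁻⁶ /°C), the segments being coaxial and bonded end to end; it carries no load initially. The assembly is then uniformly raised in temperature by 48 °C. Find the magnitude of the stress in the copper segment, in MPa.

σ ≈ 68.3 MPa (compressive)

With the walls removed the bar would change length by δ_free = Σ αᵢΔT Lᵢ = 16.8×10⁻⁶×48×550 + 1.2×10⁻⁶×48×425 = 0.468 mm.
Since the ends are fixed, an axial force P builds up, equal in every segment, with P · Σ Lᵢ/(AᵢEᵢ) = δ_free.
The series flexibility is Σ Lᵢ/(AᵢEᵢ) = 550/(1575×112×10³) + 425/(2425×142×10³) = 4.352×10⁻⁶ mm/N.
Hence P = δ_free / Σ(L/AE) = 0.468/4.352×10⁻⁶ = 107.5 kN (compressive).
σ_{copper} = P / A = 107500 / 1575 = 68.28 MPa.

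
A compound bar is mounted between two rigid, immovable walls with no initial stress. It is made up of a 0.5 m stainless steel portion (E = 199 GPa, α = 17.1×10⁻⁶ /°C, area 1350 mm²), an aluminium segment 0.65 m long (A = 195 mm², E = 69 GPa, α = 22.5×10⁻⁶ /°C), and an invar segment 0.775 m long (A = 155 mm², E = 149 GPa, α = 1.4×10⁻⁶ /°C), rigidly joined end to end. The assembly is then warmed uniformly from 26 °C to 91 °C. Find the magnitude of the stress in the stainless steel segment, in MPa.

σ ≈ 14 MPa (compressive)

If the supports were absent, the total length change would be Σ αᵢΔT Lᵢ = 17.1×10⁻⁶×65×500 + 22.5×10⁻⁶×65×650 + 1.4×10⁻⁶×65×775 = 1.577 mm.
The walls prevent any net length change, so an axial force P (same in every segment) develops. Compatibility: P · Σ Lᵢ/(AᵢEᵢ) = δ_free.
The series flexibility is Σ Lᵢ/(AᵢEᵢ) = 500/(1350×199×10³) + 650/(195×69×10³) + 775/(155×149×10³) = 8.373×10⁻⁵ mm/N.
Hence P = δ_free / Σ(L/AE) = 1.577/8.373×10⁻⁵ = 18.83 kN (compressive).
σ_{stainless steel} = P / A = 18830 / 1350 = 13.95 MPa.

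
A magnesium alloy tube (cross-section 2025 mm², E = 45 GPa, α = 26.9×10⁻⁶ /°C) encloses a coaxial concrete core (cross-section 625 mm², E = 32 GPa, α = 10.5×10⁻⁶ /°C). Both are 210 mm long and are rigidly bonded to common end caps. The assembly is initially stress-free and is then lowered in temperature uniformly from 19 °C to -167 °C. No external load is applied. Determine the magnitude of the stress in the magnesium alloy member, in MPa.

σ ≈ 24.7 MPa (tensile)

Both members must finish at the same length. With the larger α, the magnesium alloy tends to over-contract; the plates restrain it, putting the magnesium alloy in tension and the concrete in compression. With no external load the two internal forces are equal and opposite, magnitude P.
Equating the net (thermal + elastic) strains gives |α₁ − α₂|·ΔT = P·[1/(A₁E₁) + 1/(A₂E₂)].
|α₁ − α₂|·ΔT = 16.4×10⁻⁶ × 186 = 0.00305.
1/(A₁E₁) + 1/(A₂E₂) = 1/(2025×45×10³) + 1/(625×32×10³) = 6.097×10⁻⁸ N⁻¹.
P = 0.00305 / 6.097×10⁻⁸ = 50030 N = 50.03 kN.
σ_{magnesium alloy} = P/A₁ = 50030/2025 = 24.71 MPa, tensile.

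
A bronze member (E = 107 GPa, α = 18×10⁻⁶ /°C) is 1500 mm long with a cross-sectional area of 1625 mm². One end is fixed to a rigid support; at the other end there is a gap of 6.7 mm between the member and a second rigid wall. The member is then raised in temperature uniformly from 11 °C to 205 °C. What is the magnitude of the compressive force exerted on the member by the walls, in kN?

P ≈ 0 kN

Unrestrained expansion: δ_free = αΔT L = 18×10⁻⁶ × 194 × 1500 = 5.238 mm.
This is smaller than the 6.7 mm clearance, so the member expands freely without reaching the stop — the stress is zero.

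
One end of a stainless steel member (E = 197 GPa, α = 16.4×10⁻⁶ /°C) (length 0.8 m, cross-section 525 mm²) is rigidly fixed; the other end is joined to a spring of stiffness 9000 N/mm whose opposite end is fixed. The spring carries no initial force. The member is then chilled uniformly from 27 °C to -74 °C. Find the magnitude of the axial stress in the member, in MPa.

Free thermal contraction: δ_free = αΔT L = 16.4×10⁻⁶ × 101 × 800 = 1.325 mm.
With a force P in the spring, the elastic change of the member is PL/(AE) and that of the spring is P/k; compatibility requires their sum to equal δ_free.
P [ L/(AE) + 1/k ] = δ_free → P [ 800/(525×197×10³) + 1/(9000) ] = 1.325.
P = 1.325 / 0.0001188 = 11150 N.
σ = P/A = 11150/525 = 21.24 MPa.

σ ≈ 21.2 MPa (tensile)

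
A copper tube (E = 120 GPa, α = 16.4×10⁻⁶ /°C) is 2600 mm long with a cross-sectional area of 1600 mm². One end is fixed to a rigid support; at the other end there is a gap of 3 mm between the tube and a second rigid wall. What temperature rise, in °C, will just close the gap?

ΔT ≈ 70.4 °C

The gap closes when αΔT L = 3 mm, since the tube is still unstressed at that instant.
So ΔT = g/(αL) = 3/(16.4×10⁻⁶ × 2600) = 70.36 °C.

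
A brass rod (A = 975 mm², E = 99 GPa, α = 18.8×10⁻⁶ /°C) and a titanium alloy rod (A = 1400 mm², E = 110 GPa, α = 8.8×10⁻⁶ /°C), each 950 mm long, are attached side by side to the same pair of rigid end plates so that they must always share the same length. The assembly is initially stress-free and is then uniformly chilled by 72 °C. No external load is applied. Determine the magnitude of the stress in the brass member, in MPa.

Equilibrium of a rigid end plate with no external load gives equal and opposite internal forces ±P in the two members. Since α_{brass} > α_{titanium alloy}, cooling drives the brass into tension and the titanium alloy into compression.
Equating the net (thermal + elastic) strains gives |α₁ − α₂|·ΔT = P·[1/(A₁E₁) + 1/(A₂E₂)].
|α₁ − α₂|·ΔT = 10×10⁻⁶ × 72 = 0.00072.
1/(A₁E₁) + 1/(A₂E₂) = 1/(975×99×10³) + 1/(1400×110×10³) = 1.685×10⁻⁸ N⁻¹.
So P = 0.00072 / 1.685×10⁻⁸ = 42.72 kN.
σ_{brass} = P/A₁ = 42720/975 = 43.82 MPa, tensile.

σ ≈ 43.8 MPa (tensile)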